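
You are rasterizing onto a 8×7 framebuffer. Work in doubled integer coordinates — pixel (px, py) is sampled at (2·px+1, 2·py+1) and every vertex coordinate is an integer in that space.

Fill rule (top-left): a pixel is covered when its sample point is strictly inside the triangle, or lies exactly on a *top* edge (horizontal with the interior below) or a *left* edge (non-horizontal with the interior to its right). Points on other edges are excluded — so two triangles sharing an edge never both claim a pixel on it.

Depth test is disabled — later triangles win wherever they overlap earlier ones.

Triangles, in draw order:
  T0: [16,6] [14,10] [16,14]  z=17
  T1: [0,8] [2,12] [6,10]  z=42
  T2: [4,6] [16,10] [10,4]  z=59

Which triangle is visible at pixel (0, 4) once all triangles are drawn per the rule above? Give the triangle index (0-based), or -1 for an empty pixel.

T0:
  2·area = 16  (B↔C swapped to make it positive)
  edge (16, 6)→(16, 14): d=(0,8) right/bottom  bias=-1
  edge (16, 14)→(14, 10): d=(-2,-4) top-left  bias=+0
  edge (14, 10)→(16, 6): d=(2,-4) top-left  bias=+0
    (7,4)@(15, 9): e=[8,6,2] → █
    (7,5)@(15, 11): e=[8,2,6] → █
    (7,6)@(15, 13): e=[8,-2,10] → ·
  covered (2 px):
    · · · · · · · ·
    · · · · · · · ·
    · · · · · · · ·
    · · · · · · · ·
    · · · · · · · █
    · · · · · · · █
    · · · · · · · ·
T1:
  2·area = 20  (B↔C swapped to make it positive)
  edge (0, 8)→(6, 10): d=(6,2) right/bottom  bias=-1
  edge (6, 10)→(2, 12): d=(-4,2) right/bottom  bias=-1
  edge (2, 12)→(0, 8): d=(-2,-4) top-left  bias=+0
    (0,4)@(1, 9): e=[4,14,2] → █
    (1,4)@(3, 9): e=[0,10,10] → ·  [on edge]
    (0,5)@(1, 11): e=[16,6,-2] → ·
    (1,5)@(3, 11): e=[12,2,6] → █
    (2,5)@(5, 11): e=[8,-2,14] → ·
    (4,5)@(9, 11): e=[0,-10,30] → ·  [on edge]
    (1,6)@(3, 13): e=[24,-6,2] → ·
    (7,6)@(15, 13): e=[0,-30,50] → ·  [on edge]
  covered (2 px):
    · · · · · · · ·
    · · · · · · · ·
    · · · · · · · ·
    · · · · · · · ·
    █ · · · · · · ·
    · █ · · · · · ·
    · · · · · · · ·
T2:
  2·area = 48  (B↔C swapped to make it positive)
  edge (4, 6)→(10, 4): d=(6,-2) top-left  bias=+0
  edge (10, 4)→(16, 10): d=(6,6) right/bottom  bias=-1
  edge (16, 10)→(4, 6): d=(-12,-4) top-left  bias=+0
    (3,0)@(7, 1): e=[-24,0,72] → ·  [on edge]
    (4,1)@(9, 3): e=[-8,0,56] → ·  [on edge]
    (6,1)@(13, 3): e=[0,-24,72] → ·  [on edge]
    (0,2)@(1, 5): e=[-12,60,0] → ·  [on edge]
    (3,2)@(7, 5): e=[0,24,24] → █  [on edge]
    (4,2)@(9, 5): e=[4,12,32] → █
    (5,2)@(11, 5): e=[8,0,40] → ·  [on edge]
    (0,3)@(1, 7): e=[0,72,-24] → ·  [on edge]
    (3,3)@(7, 7): e=[12,36,0] → █  [on edge]
    (5,3)@(11, 7): e=[20,12,16] → █
    (6,3)@(13, 7): e=[24,0,24] → ·  [on edge]
    (3,4)@(7, 9): e=[24,48,-24] → ·
    (6,4)@(13, 9): e=[36,12,0] → █  [on edge]
    (7,4)@(15, 9): e=[40,0,8] → ·  [on edge]
  covered (6 px):
    · · · · · · · ·
    · · · · · · · ·
    · · · █ █ · · ·
    · · · █ █ █ · ·
    · · · · · · █ ·
    · · · · · · · ·
    · · · · · · · ·

Z-buffer (winner per pixel, '.' = empty):
  . . . . . . . .
  . . . . . . . .
  . . . 2 2 . . .
  . . . 2 2 2 . .
  1 . . . . . 2 0
  . 1 . . . . . 0
  . . . . . . . .

Answer: 1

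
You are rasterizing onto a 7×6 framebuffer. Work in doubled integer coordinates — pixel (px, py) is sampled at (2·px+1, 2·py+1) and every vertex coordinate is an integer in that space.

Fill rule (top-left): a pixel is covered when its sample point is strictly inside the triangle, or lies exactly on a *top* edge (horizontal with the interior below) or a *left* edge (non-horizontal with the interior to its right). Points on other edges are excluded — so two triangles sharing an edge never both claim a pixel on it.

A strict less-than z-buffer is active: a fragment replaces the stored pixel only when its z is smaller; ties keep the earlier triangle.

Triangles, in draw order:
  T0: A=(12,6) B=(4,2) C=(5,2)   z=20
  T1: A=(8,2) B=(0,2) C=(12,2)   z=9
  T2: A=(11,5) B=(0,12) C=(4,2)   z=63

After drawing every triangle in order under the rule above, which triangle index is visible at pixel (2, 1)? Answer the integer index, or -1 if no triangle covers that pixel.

T0:
  2·area = 4
  edge (12, 6)→(4, 2): d=(-8,-4) top-left  bias=+0
  edge (4, 2)→(5, 2): d=(1,0) top-left  bias=+0
  edge (5, 2)→(12, 6): d=(7,4) right/bottom  bias=-1
  covered (0 px):
    . . . . . . .
    . . . . . . .
    . . . . . . .
    . . . . . . .
    . . . . . . .
    . . . . . . .
T1:
  degenerate (2·area = 0) — covers nothing
T2:
  2·area = 82
  edge (11, 5)→(0, 12): d=(-11,7) right/bottom  bias=-1
  edge (0, 12)→(4, 2): d=(4,-10) top-left  bias=+0
  edge (4, 2)→(11, 5): d=(7,3) right/bottom  bias=-1
    (2,1)@(5, 3): e=[64,14,4] → X
    (3,1)@(7, 3): e=[50,34,-2] → .
    (1,2)@(3, 5): e=[56,2,24] → X
    (3,2)@(7, 5): e=[28,42,12] → X
    (4,2)@(9, 5): e=[14,62,6] → X
    (5,2)@(11, 5): e=[0,82,0] → .  [on edge]
    (1,3)@(3, 7): e=[34,10,38] → X
    (4,3)@(9, 7): e=[-8,70,20] → .
    (1,4)@(3, 9): e=[12,18,52] → X
    (2,4)@(5, 9): e=[-2,38,46] → .
    (3,4)@(7, 9): e=[-16,58,40] → .
    (0,5)@(1, 11): e=[4,6,72] → X
  covered (10 px):
    . . . . . . .
    . . X . . . .
    . X X X X . .
    . X X X . . .
    . X . . . . .
    X . . . . . .

Z-buffer (winner per pixel, '.' = empty):
  . . . . . . .
  . . 2 . . . .
  . 2 2 2 2 . .
  . 2 2 2 . . .
  . 2 . . . . .
  2 . . . . . .

Answer: 2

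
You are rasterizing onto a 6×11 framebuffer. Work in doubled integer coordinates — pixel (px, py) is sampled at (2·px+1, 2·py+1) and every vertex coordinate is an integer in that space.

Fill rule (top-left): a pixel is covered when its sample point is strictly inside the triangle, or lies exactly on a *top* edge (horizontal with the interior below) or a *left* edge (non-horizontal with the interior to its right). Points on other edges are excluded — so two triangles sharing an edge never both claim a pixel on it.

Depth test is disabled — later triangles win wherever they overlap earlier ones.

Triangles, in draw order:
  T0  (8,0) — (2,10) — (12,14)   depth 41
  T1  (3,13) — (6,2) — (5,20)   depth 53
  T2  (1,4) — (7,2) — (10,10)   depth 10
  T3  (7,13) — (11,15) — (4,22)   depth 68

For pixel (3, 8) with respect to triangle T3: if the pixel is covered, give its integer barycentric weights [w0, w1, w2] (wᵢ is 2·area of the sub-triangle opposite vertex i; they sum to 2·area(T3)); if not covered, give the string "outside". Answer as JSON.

T0:
  2·area = 124  (B↔C swapped to make it positive)
  edge (8, 0)→(12, 14): d=(4,14) right/bottom  bias=-1
  edge (12, 14)→(2, 10): d=(-10,-4) top-left  bias=+0
  edge (2, 10)→(8, 0): d=(6,-10) top-left  bias=+0
    (3,1)@(7, 3): e=[26,90,8] → X
    (4,1)@(9, 3): e=[-2,98,28] → .
    (2,2)@(5, 5): e=[62,62,0] → X  [on edge]
    (4,2)@(9, 5): e=[6,78,40] → X
    (5,2)@(11, 5): e=[-22,86,60] → .
    (2,3)@(5, 7): e=[70,42,12] → X
    (5,3)@(11, 7): e=[-14,66,72] → .
    (1,4)@(3, 9): e=[106,14,4] → X
    (5,4)@(11, 9): e=[-6,46,84] → .
    (1,5)@(3, 11): e=[114,-6,16] → .
    (2,5)@(5, 11): e=[86,2,36] → X
    (5,5)@(11, 11): e=[2,26,96] → X
  covered (16 px):
    . . . . . .
    . . . X . .
    . . X X X .
    . . X X X .
    . X X X X .
    . . X X X X
    . . . . . X
    . . . . . .
    . . . . . .
    . . . . . .
    . . . . . .
T1:
  2·area = 43
  edge (3, 13)→(6, 2): d=(3,-11) top-left  bias=+0
  edge (6, 2)→(5, 20): d=(-1,18) right/bottom  bias=-1
  edge (5, 20)→(3, 13): d=(-2,-7) top-left  bias=+0
    (2,3)@(5, 7): e=[4,13,26] → X
    (3,3)@(7, 7): e=[26,-23,40] → .
    (2,4)@(5, 9): e=[10,11,22] → X
    (3,4)@(7, 9): e=[32,-25,36] → .
    (2,5)@(5, 11): e=[16,9,18] → X
    (3,5)@(7, 11): e=[38,-27,32] → .
    (1,6)@(3, 13): e=[0,43,0] → X  [on edge]
    (3,6)@(7, 13): e=[44,-29,28] → .
    (1,7)@(3, 15): e=[6,41,-4] → .
    (2,7)@(5, 15): e=[28,5,10] → X
    (3,7)@(7, 15): e=[50,-31,24] → .
    (2,8)@(5, 17): e=[34,3,6] → X
  covered (8 px):
    . . . . . .
    . . . . . .
    . . . . . .
    . . X . . .
    . . X . . .
    . . X . . .
    . X X . . .
    . . X . . .
    . . X . . .
    . . X . . .
    . . . . . .
T2:
  2·area = 54
  edge (1, 4)→(7, 2): d=(6,-2) top-left  bias=+0
  edge (7, 2)→(10, 10): d=(3,8) right/bottom  bias=-1
  edge (10, 10)→(1, 4): d=(-9,-6) top-left  bias=+0
    (2,1)@(5, 3): e=[2,19,33] → X
    (3,1)@(7, 3): e=[6,3,45] → X
    (4,1)@(9, 3): e=[10,-13,57] → .
    (1,2)@(3, 5): e=[10,41,3] → X
    (4,2)@(9, 5): e=[22,-7,39] → .
    (1,3)@(3, 7): e=[22,47,-15] → .
    (2,3)@(5, 7): e=[26,31,-3] → .
    (3,3)@(7, 7): e=[30,15,9] → X
    (4,3)@(9, 7): e=[34,-1,21] → .
    (3,4)@(7, 9): e=[42,21,-9] → .
    (4,4)@(9, 9): e=[46,5,3] → X
    (5,4)@(11, 9): e=[50,-11,15] → .
  covered (7 px):
    . . . . . .
    . . X X . .
    . X X X . .
    . . . X . .
    . . . . X .
    . . . . . .
    . . . . . .
    . . . . . .
    . . . . . .
    . . . . . .
    . . . . . .
T3:
  2·area = 42
  edge (7, 13)→(11, 15): d=(4,2) right/bottom  bias=-1
  edge (11, 15)→(4, 22): d=(-7,7) right/bottom  bias=-1
  edge (4, 22)→(7, 13): d=(3,-9) top-left  bias=+0
    (5,0)@(11, 1): e=[-56,98,0] → .  [on edge]
    (4,3)@(9, 7): e=[-28,70,0] → .  [on edge]
    (1,5)@(3, 11): e=[0,84,-42] → .  [on edge]
    (3,6)@(7, 13): e=[0,42,0] → .  [on edge]
    (3,7)@(7, 15): e=[8,28,6] → X
    (4,7)@(9, 15): e=[4,14,24] → X
    (5,7)@(11, 15): e=[0,0,42] → .  [on edge]
    (3,8)@(7, 17): e=[16,14,12] → X
    (4,8)@(9, 17): e=[12,0,30] → .  [on edge]
    (2,9)@(5, 19): e=[28,14,0] → X  [on edge]
    (3,9)@(7, 19): e=[24,0,18] → .  [on edge]
    (2,10)@(5, 21): e=[36,0,6] → .  [on edge]
  covered (4 px):
    . . . . . .
    . . . . . .
    . . . . . .
    . . . . . .
    . . . . . .
    . . . . . .
    . . . . . .
    . . . X X .
    . . . X . .
    . . X . . .
    . . . . . .

Answer: [14,12,16]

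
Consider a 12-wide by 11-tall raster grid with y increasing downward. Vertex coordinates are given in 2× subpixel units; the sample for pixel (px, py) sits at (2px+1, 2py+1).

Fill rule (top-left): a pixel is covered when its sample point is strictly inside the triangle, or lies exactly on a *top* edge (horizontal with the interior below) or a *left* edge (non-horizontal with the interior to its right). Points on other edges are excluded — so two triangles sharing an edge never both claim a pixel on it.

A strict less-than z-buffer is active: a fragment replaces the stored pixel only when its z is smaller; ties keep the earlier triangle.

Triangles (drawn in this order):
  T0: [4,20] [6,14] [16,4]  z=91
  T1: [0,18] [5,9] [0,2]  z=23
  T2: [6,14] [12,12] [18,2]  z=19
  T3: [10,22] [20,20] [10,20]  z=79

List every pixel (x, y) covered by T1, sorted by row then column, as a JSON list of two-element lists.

T0:
  2·area = 40
  edge (4, 20)→(6, 14): d=(2,-6) top-left  bias=+0
  edge (6, 14)→(16, 4): d=(10,-10) top-left  bias=+0
  edge (16, 4)→(4, 20): d=(-12,16) right/bottom  bias=-1
    (9,0)@(19, 1): e=[52,0,-12] → .  [on edge]
    (8,1)@(17, 3): e=[44,0,-4] → .  [on edge]
    (4,2)@(9, 5): e=[0,-60,100] → .  [on edge]
    (7,2)@(15, 5): e=[36,0,4] → X  [on edge]
    (8,2)@(17, 5): e=[48,20,-28] → .
    (6,3)@(13, 7): e=[28,0,12] → X  [on edge]
    (7,3)@(15, 7): e=[40,20,-20] → .
    (5,4)@(11, 9): e=[20,0,20] → X  [on edge]
    (6,4)@(13, 9): e=[32,20,-12] → .
    (3,5)@(7, 11): e=[0,-20,60] → .  [on edge]
    (4,5)@(9, 11): e=[12,0,28] → X  [on edge]
    (5,5)@(11, 11): e=[24,20,-4] → .
    (3,6)@(7, 13): e=[4,0,36] → X  [on edge]
    (2,7)@(5, 15): e=[-4,0,44] → .  [on edge]
    (1,8)@(3, 17): e=[-12,0,52] → .  [on edge]
    (2,8)@(5, 17): e=[0,20,20] → X  [on edge]
    (0,9)@(1, 19): e=[-20,0,60] → .  [on edge]
  covered (8 px):
    . . . . . . . . . . . .
    . . . . . . . . . . . .
    . . . . . . . X . . . .
    . . . . . . X . . . . .
    . . . . . X . . . . . .
    . . . . X . . . . . . .
    . . . X X . . . . . . .
    . . . X . . . . . . . .
    . . X . . . . . . . . .
    . . . . . . . . . . . .
    . . . . . . . . . . . .
T1:
  2·area = 80  (B↔C swapped to make it positive)
  edge (0, 18)→(0, 2): d=(0,-16) top-left  bias=+0
  edge (0, 2)→(5, 9): d=(5,7) right/bottom  bias=-1
  edge (5, 9)→(0, 18): d=(-5,9) right/bottom  bias=-1
    (0,2)@(1, 5): e=[16,8,56] → X
    (1,2)@(3, 5): e=[48,-6,38] → .
    (0,3)@(1, 7): e=[16,18,46] → X
    (1,3)@(3, 7): e=[48,4,28] → X
    (2,3)@(5, 7): e=[80,-10,10] → .
    (0,4)@(1, 9): e=[16,28,36] → X
    (2,4)@(5, 9): e=[80,0,0] → .  [on edge]
    (0,5)@(1, 11): e=[16,38,26] → X
    (2,5)@(5, 11): e=[80,10,-10] → .
    (0,6)@(1, 13): e=[16,48,16] → X
    (1,6)@(3, 13): e=[48,34,-2] → .
    (0,7)@(1, 15): e=[16,58,6] → X
  covered (9 px):
    . . . . . . . . . . . .
    . . . . . . . . . . . .
    X . . . . . . . . . . .
    X X . . . . . . . . . .
    X X . . . . . . . . . .
    X X . . . . . . . . . .
    X . . . . . . . . . . .
    X . . . . . . . . . . .
    . . . . . . . . . . . .
    . . . . . . . . . . . .
    . . . . . . . . . . . .
T2:
  2·area = 48  (B↔C swapped to make it positive)
  edge (6, 14)→(18, 2): d=(12,-12) top-left  bias=+0
  edge (18, 2)→(12, 12): d=(-6,10) right/bottom  bias=-1
  edge (12, 12)→(6, 14): d=(-6,2) right/bottom  bias=-1
    (9,0)@(19, 1): e=[0,-4,52] → .  [on edge]
    (8,1)@(17, 3): e=[0,4,44] → X  [on edge]
    (9,1)@(19, 3): e=[24,-16,40] → .
    (7,2)@(15, 5): e=[0,12,36] → X  [on edge]
    (8,2)@(17, 5): e=[24,-8,32] → .
    (6,3)@(13, 7): e=[0,20,28] → X  [on edge]
    (7,3)@(15, 7): e=[24,0,24] → .  [on edge]
    (5,4)@(11, 9): e=[0,28,20] → X  [on edge]
    (7,4)@(15, 9): e=[48,-12,12] → .
    (10,4)@(21, 9): e=[120,-72,0] → .  [on edge]
    (4,5)@(9, 11): e=[0,36,12] → X  [on edge]
    (6,5)@(13, 11): e=[48,-4,4] → .
    (7,5)@(15, 11): e=[72,-24,0] → .  [on edge]
    (3,6)@(7, 13): e=[0,44,4] → X  [on edge]
    (4,6)@(9, 13): e=[24,24,0] → .  [on edge]
    (1,7)@(3, 15): e=[-24,72,0] → .  [on edge]
    (2,7)@(5, 15): e=[0,52,-4] → .  [on edge]
    (1,8)@(3, 17): e=[0,60,-12] → .  [on edge]
    (4,8)@(9, 17): e=[72,0,-24] → .  [on edge]
    (0,9)@(1, 19): e=[0,68,-20] → .  [on edge]
  covered (8 px):
    . . . . . . . . . . . .
    . . . . . . . . X . . .
    . . . . . . . X . . . .
    . . . . . . X . . . . .
    . . . . . X X . . . . .
    . . . . X X . . . . . .
    . . . X . . . . . . . .
    . . . . . . . . . . . .
    . . . . . . . . . . . .
    . . . . . . . . . . . .
    . . . . . . . . . . . .
T3:
  2·area = 20  (B↔C swapped to make it positive)
  edge (10, 22)→(10, 20): d=(0,-2) top-left  bias=+0
  edge (10, 20)→(20, 20): d=(10,0) top-left  bias=+0
  edge (20, 20)→(10, 22): d=(-10,2) right/bottom  bias=-1
    (5,10)@(11, 21): e=[2,10,8] → X
    (6,10)@(13, 21): e=[6,10,4] → X
    (7,10)@(15, 21): e=[10,10,0] → .  [on edge]
  covered (2 px):
    . . . . . . . . . . . .
    . . . . . . . . . . . .
    . . . . . . . . . . . .
    . . . . . . . . . . . .
    . . . . . . . . . . . .
    . . . . . . . . . . . .
    . . . . . . . . . . . .
    . . . . . . . . . . . .
    . . . . . . . . . . . .
    . . . . . . . . . . . .
    . . . . . X X . . . . .

Answer: [[0,2],[0,3],[1,3],[0,4],[1,4],[0,5],[1,5],[0,6],[0,7]]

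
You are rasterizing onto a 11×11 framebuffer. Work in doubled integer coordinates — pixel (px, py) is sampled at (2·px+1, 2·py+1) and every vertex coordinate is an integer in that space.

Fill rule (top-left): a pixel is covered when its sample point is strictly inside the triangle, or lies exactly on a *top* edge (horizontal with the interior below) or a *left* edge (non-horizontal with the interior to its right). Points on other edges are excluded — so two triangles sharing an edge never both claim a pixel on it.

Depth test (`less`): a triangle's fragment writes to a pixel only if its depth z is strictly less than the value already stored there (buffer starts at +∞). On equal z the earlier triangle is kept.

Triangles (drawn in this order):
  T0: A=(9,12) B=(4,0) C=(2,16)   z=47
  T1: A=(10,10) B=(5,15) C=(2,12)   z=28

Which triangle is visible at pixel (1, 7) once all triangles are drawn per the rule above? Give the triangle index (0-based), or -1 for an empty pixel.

T0:
  2·area = 104  (B↔C swapped to make it positive)
  edge (9, 12)→(2, 16): d=(-7,4) right/bottom  bias=-1
  edge (2, 16)→(4, 0): d=(2,-16) top-left  bias=+0
  edge (4, 0)→(9, 12): d=(5,12) right/bottom  bias=-1
    (2,1)@(5, 3): e=[79,22,3] → #
    (3,1)@(7, 3): e=[71,54,-21] → ·
    (2,2)@(5, 5): e=[65,26,13] → #
    (3,2)@(7, 5): e=[57,58,-11] → ·
    (2,3)@(5, 7): e=[51,30,23] → #
    (3,3)@(7, 7): e=[43,62,-1] → ·
    (1,4)@(3, 9): e=[45,2,57] → #
    (3,4)@(7, 9): e=[29,66,9] → #
    (4,4)@(9, 9): e=[21,98,-15] → ·
    (1,5)@(3, 11): e=[31,6,67] → #
    (4,5)@(9, 11): e=[7,102,-5] → ·
    (1,6)@(3, 13): e=[17,10,77] → #
  covered (13 px):
    · · · · · · · · · · ·
    · · # · · · · · · · ·
    · · # · · · · · · · ·
    · · # · · · · · · · ·
    · # # # · · · · · · ·
    · # # # · · · · · · ·
    · # # # · · · · · · ·
    · # · · · · · · · · ·
    · · · · · · · · · · ·
    · · · · · · · · · · ·
    · · · · · · · · · · ·
T1:
  2·area = 30
  edge (10, 10)→(5, 15): d=(-5,5) right/bottom  bias=-1
  edge (5, 15)→(2, 12): d=(-3,-3) top-left  bias=+0
  edge (2, 12)→(10, 10): d=(8,-2) top-left  bias=+0
    (9,0)@(19, 1): e=[0,84,-54] → ·  [on edge]
    (8,1)@(17, 3): e=[0,72,-42] → ·  [on edge]
    (7,2)@(15, 5): e=[0,60,-30] → ·  [on edge]
    (6,3)@(13, 7): e=[0,48,-18] → ·  [on edge]
    (5,4)@(11, 9): e=[0,36,-6] → ·  [on edge]
    (0,5)@(1, 11): e=[40,0,-10] → ·  [on edge]
    (3,5)@(7, 11): e=[10,18,2] → #
    (4,5)@(9, 11): e=[0,24,6] → ·  [on edge]
    (1,6)@(3, 13): e=[20,0,10] → #  [on edge]
    (2,6)@(5, 13): e=[10,6,14] → #
    (3,6)@(7, 13): e=[0,12,18] → ·  [on edge]
    (1,7)@(3, 15): e=[10,-6,26] → ·
    (2,7)@(5, 15): e=[0,0,30] → ·  [on edge]
    (1,8)@(3, 17): e=[0,-12,42] → ·  [on edge]
    (3,8)@(7, 17): e=[-20,0,50] → ·  [on edge]
    (0,9)@(1, 19): e=[0,-24,54] → ·  [on edge]
    (4,9)@(9, 19): e=[-40,0,70] → ·  [on edge]
    (5,10)@(11, 21): e=[-60,0,90] → ·  [on edge]
  covered (3 px):
    · · · · · · · · · · ·
    · · · · · · · · · · ·
    · · · · · · · · · · ·
    · · · · · · · · · · ·
    · · · · · · · · · · ·
    · · · # · · · · · · ·
    · # # · · · · · · · ·
    · · · · · · · · · · ·
    · · · · · · · · · · ·
    · · · · · · · · · · ·
    · · · · · · · · · · ·

Z-buffer (winner per pixel, '.' = empty):
  . . . . . . . . . . .
  . . 0 . . . . . . . .
  . . 0 . . . . . . . .
  . . 0 . . . . . . . .
  . 0 0 0 . . . . . . .
  . 0 0 1 . . . . . . .
  . 1 1 0 . . . . . . .
  . 0 . . . . . . . . .
  . . . . . . . . . . .
  . . . . . . . . . . .
  . . . . . . . . . . .

Result: 0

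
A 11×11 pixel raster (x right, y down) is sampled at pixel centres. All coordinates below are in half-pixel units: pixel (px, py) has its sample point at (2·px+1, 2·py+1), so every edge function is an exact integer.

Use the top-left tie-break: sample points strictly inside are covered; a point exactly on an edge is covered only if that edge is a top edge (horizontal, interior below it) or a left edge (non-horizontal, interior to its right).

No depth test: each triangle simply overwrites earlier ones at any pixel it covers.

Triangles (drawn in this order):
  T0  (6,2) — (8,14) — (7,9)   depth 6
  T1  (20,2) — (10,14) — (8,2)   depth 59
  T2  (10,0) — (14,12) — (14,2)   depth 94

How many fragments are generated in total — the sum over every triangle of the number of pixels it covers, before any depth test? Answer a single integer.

T0:
  2·area = 2
  edge (6, 2)→(8, 14): d=(2,12) right/bottom  bias=-1
  edge (8, 14)→(7, 9): d=(-1,-5) top-left  bias=+0
  edge (7, 9)→(6, 2): d=(-1,-7) top-left  bias=+0
    (3,4)@(7, 9): e=[2,0,0] → X  [on edge]
    (4,4)@(9, 9): e=[-22,10,14] → .
    (3,5)@(7, 11): e=[6,-2,-2] → .
    (4,9)@(9, 19): e=[-2,0,4] → .  [on edge]
  covered (1 px):
    . . . . . . . . . . .
    . . . . . . . . . . .
    . . . . . . . . . . .
    . . . . . . . . . . .
    . . . X . . . . . . .
    . . . . . . . . . . .
    . . . . . . . . . . .
    . . . . . . . . . . .
    . . . . . . . . . . .
    . . . . . . . . . . .
    . . . . . . . . . . .
T1:
  2·area = 144
  edge (20, 2)→(10, 14): d=(-10,12) right/bottom  bias=-1
  edge (10, 14)→(8, 2): d=(-2,-12) top-left  bias=+0
  edge (8, 2)→(20, 2): d=(12,0) top-left  bias=+0
    (4,1)@(9, 3): e=[122,10,12] → X
    (5,1)@(11, 3): e=[98,34,12] → X
    (6,1)@(13, 3): e=[74,58,12] → X
    (7,1)@(15, 3): e=[50,82,12] → X
    (8,1)@(17, 3): e=[26,106,12] → X
    (9,1)@(19, 3): e=[2,130,12] → X
    (10,1)@(21, 3): e=[-22,154,12] → .
    (4,2)@(9, 5): e=[102,6,36] → X
    (9,2)@(19, 5): e=[-18,126,36] → .
    (4,3)@(9, 7): e=[82,2,60] → X
    (8,3)@(17, 7): e=[-14,98,60] → .
    (4,4)@(9, 9): e=[62,-2,84] → .
  covered (18 px):
    . . . . . . . . . . .
    . . . . X X X X X X .
    . . . . X X X X X . .
    . . . . X X X X . . .
    . . . . . X X . . . .
    . . . . . X . . . . .
    . . . . . . . . . . .
    . . . . . . . . . . .
    . . . . . . . . . . .
    . . . . . . . . . . .
    . . . . . . . . . . .
T2:
  2·area = 40  (B↔C swapped to make it positive)
  edge (10, 0)→(14, 2): d=(4,2) right/bottom  bias=-1
  edge (14, 2)→(14, 12): d=(0,10) right/bottom  bias=-1
  edge (14, 12)→(10, 0): d=(-4,-12) top-left  bias=+0
    (5,0)@(11, 1): e=[2,30,8] → X
    (6,0)@(13, 1): e=[-2,10,32] → .
    (5,1)@(11, 3): e=[10,30,0] → X  [on edge]
    (6,1)@(13, 3): e=[6,10,24] → X
    (7,1)@(15, 3): e=[2,-10,48] → .
    (5,2)@(11, 5): e=[18,30,-8] → .
    (6,2)@(13, 5): e=[14,10,16] → X
    (7,2)@(15, 5): e=[10,-10,40] → .
    (6,3)@(13, 7): e=[22,10,8] → X
    (7,3)@(15, 7): e=[18,-10,32] → .
    (6,4)@(13, 9): e=[30,10,0] → X  [on edge]
    (7,4)@(15, 9): e=[26,-10,24] → .
    (7,7)@(15, 15): e=[50,-10,0] → .  [on edge]
    (8,10)@(17, 21): e=[70,-30,0] → .  [on edge]
  covered (6 px):
    . . . . . X . . . . .
    . . . . . X X . . . .
    . . . . . . X . . . .
    . . . . . . X . . . .
    . . . . . . X . . . .
    . . . . . . . . . . .
    . . . . . . . . . . .
    . . . . . . . . . . .
    . . . . . . . . . . .
    . . . . . . . . . . .
    . . . . . . . . . . .

Result: 25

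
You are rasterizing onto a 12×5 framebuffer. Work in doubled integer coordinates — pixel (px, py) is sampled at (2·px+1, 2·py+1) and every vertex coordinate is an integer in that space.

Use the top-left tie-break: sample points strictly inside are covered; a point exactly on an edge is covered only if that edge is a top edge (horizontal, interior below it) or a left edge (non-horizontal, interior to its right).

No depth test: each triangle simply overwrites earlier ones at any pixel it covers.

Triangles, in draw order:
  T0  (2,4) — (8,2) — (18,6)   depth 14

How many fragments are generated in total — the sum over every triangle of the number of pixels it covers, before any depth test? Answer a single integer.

T0:
  2·area = 44
  edge (2, 4)→(8, 2): d=(6,-2) top-left  bias=+0
  edge (8, 2)→(18, 6): d=(10,4) right/bottom  bias=-1
  edge (18, 6)→(2, 4): d=(-16,-2) top-left  bias=+0
    (5,0)@(11, 1): e=[0,-22,66] → ·  [on edge]
    (2,1)@(5, 3): e=[0,22,22] → #  [on edge]
    (3,1)@(7, 3): e=[4,14,26] → #
    (4,1)@(9, 3): e=[8,6,30] → #
    (5,1)@(11, 3): e=[12,-2,34] → ·
    (2,2)@(5, 5): e=[12,42,-10] → ·
    (3,2)@(7, 5): e=[16,34,-6] → ·
    (4,2)@(9, 5): e=[20,26,-2] → ·
    (5,2)@(11, 5): e=[24,18,2] → #
    (6,2)@(13, 5): e=[28,10,6] → #
    (7,2)@(15, 5): e=[32,2,10] → #
    (8,2)@(17, 5): e=[36,-6,14] → ·
  covered (6 px):
    · · · · · · · · · · · ·
    · · # # # · · · · · · ·
    · · · · · # # # · · · ·
    · · · · · · · · · · · ·
    · · · · · · · · · · · ·

Answer: 6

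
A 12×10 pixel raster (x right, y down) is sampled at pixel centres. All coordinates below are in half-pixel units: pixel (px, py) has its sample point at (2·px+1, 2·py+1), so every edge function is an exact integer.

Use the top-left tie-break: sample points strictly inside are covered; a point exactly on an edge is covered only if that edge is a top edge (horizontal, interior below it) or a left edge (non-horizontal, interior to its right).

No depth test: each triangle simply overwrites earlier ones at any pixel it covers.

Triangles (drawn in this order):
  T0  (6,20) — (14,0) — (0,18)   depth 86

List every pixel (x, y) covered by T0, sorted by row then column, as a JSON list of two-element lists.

T0:
  2·area = 136  (B↔C swapped to make it positive)
  edge (6, 20)→(0, 18): d=(-6,-2) top-left  bias=+0
  edge (0, 18)→(14, 0): d=(14,-18) top-left  bias=+0
  edge (14, 0)→(6, 20): d=(-8,20) right/bottom  bias=-1
    (5,2)@(11, 5): e=[100,16,20] → #
    (6,2)@(13, 5): e=[104,52,-20] → ·
    (4,3)@(9, 7): e=[84,8,44] → #
    (6,3)@(13, 7): e=[92,80,-36] → ·
    (3,4)@(7, 9): e=[68,0,68] → #  [on edge]
    (5,4)@(11, 9): e=[76,72,-12] → ·
    (3,5)@(7, 11): e=[56,28,52] → #
    (5,5)@(11, 11): e=[64,100,-28] → ·
    (2,6)@(5, 13): e=[40,20,76] → #
    (4,6)@(9, 13): e=[48,92,-4] → ·
    (1,7)@(3, 15): e=[24,12,100] → #
    (4,7)@(9, 15): e=[36,120,-20] → ·
    (1,9)@(3, 19): e=[0,68,68] → #  [on edge]
  covered (18 px):
    · · · · · · · · · · · ·
    · · · · · · · · · · · ·
    · · · · · # · · · · · ·
    · · · · # # · · · · · ·
    · · · # # · · · · · · ·
    · · · # # · · · · · · ·
    · · # # · · · · · · · ·
    · # # # · · · · · · · ·
    # # # # · · · · · · · ·
    · # # · · · · · · · · ·

Final: [[5,2],[4,3],[5,3],[3,4],[4,4],[3,5],[4,5],[2,6],[3,6],[1,7],[2,7],[3,7],[0,8],[1,8],[2,8],[3,8],[1,9],[2,9]]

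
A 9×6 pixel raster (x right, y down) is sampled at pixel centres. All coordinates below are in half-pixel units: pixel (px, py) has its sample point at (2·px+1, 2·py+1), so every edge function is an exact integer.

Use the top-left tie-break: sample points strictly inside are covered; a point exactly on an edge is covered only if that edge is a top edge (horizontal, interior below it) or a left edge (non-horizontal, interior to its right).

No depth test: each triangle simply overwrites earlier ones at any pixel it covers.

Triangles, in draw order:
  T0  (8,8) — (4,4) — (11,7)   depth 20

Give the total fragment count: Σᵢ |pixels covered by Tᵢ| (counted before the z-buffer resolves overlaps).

T0:
  2·area = 16
  edge (8, 8)→(4, 4): d=(-4,-4) top-left  bias=+0
  edge (4, 4)→(11, 7): d=(7,3) right/bottom  bias=-1
  edge (11, 7)→(8, 8): d=(-3,1) right/bottom  bias=-1
    (0,0)@(1, 1): e=[0,-12,28] → ·  [on edge]
    (1,1)@(3, 3): e=[0,-4,20] → ·  [on edge]
    (2,2)@(5, 5): e=[0,4,12] → #  [on edge]
    (3,2)@(7, 5): e=[8,-2,10] → ·
    (8,2)@(17, 5): e=[48,-32,0] → ·  [on edge]
    (2,3)@(5, 7): e=[-8,18,6] → ·
    (3,3)@(7, 7): e=[0,12,4] → #  [on edge]
    (4,3)@(9, 7): e=[8,6,2] → #
    (5,3)@(11, 7): e=[16,0,0] → ·  [on edge]
    (2,4)@(5, 9): e=[-16,32,0] → ·  [on edge]
    (3,4)@(7, 9): e=[-8,26,-2] → ·
    (4,4)@(9, 9): e=[0,20,-4] → ·  [on edge]
    (5,5)@(11, 11): e=[0,28,-12] → ·  [on edge]
  covered (3 px):
    · · · · · · · · ·
    · · · · · · · · ·
    · · # · · · · · ·
    · · · # # · · · ·
    · · · · · · · · ·
    · · · · · · · · ·

Final: 3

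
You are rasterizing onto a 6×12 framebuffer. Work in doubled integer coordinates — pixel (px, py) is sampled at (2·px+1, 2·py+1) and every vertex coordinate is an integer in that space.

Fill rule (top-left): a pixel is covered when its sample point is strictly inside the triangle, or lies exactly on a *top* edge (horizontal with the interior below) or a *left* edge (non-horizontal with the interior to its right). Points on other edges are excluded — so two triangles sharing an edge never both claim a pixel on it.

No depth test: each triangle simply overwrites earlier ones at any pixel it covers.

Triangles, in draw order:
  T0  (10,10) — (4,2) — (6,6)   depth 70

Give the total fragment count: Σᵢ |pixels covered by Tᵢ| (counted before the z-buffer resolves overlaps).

T0:
  2·area = 8  (B↔C swapped to make it positive)
  edge (10, 10)→(6, 6): d=(-4,-4) top-left  bias=+0
  edge (6, 6)→(4, 2): d=(-2,-4) top-left  bias=+0
  edge (4, 2)→(10, 10): d=(6,8) right/bottom  bias=-1
    (0,0)@(1, 1): e=[0,-10,18] → ·  [on edge]
    (1,1)@(3, 3): e=[0,-6,14] → ·  [on edge]
    (2,2)@(5, 5): e=[0,-2,10] → ·  [on edge]
    (3,3)@(7, 7): e=[0,2,6] → █  [on edge]
    (4,3)@(9, 7): e=[8,10,-10] → ·
    (3,4)@(7, 9): e=[-8,-2,18] → ·
    (4,4)@(9, 9): e=[0,6,2] → █  [on edge]
    (5,4)@(11, 9): e=[8,14,-14] → ·
    (4,5)@(9, 11): e=[-8,2,14] → ·
    (5,5)@(11, 11): e=[0,10,-2] → ·  [on edge]
  covered (2 px):
    · · · · · ·
    · · · · · ·
    · · · · · ·
    · · · █ · ·
    · · · · █ ·
    · · · · · ·
    · · · · · ·
    · · · · · ·
    · · · · · ·
    · · · · · ·
    · · · · · ·
    · · · · · ·

Answer: 2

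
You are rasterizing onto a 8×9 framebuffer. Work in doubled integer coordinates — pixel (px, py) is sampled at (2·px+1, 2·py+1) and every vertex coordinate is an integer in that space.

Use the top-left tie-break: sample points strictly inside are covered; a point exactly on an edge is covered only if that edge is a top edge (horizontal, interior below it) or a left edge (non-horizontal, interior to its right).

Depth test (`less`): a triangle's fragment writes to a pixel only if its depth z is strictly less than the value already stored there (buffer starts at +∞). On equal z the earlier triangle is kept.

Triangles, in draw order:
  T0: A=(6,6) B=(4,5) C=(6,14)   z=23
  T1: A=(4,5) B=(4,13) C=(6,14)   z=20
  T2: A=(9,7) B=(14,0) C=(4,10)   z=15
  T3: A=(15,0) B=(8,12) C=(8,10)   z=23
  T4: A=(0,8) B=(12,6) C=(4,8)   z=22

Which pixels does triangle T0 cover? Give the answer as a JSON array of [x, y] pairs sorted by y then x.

T0:
  2·area = 16  (B↔C swapped to make it positive)
  edge (6, 6)→(6, 14): d=(0,8) right/bottom  bias=-1
  edge (6, 14)→(4, 5): d=(-2,-9) top-left  bias=+0
  edge (4, 5)→(6, 6): d=(2,1) right/bottom  bias=-1
    (2,3)@(5, 7): e=[8,5,3] → X
    (3,3)@(7, 7): e=[-8,23,1] → .
    (2,4)@(5, 9): e=[8,1,7] → X
    (3,4)@(7, 9): e=[-8,19,5] → .
    (2,5)@(5, 11): e=[8,-3,11] → .
  covered (2 px):
    . . . . . . . .
    . . . . . . . .
    . . . . . . . .
    . . X . . . . .
    . . X . . . . .
    . . . . . . . .
    . . . . . . . .
    . . . . . . . .
    . . . . . . . .
T1:
  2·area = 16  (B↔C swapped to make it positive)
  edge (4, 5)→(6, 14): d=(2,9) right/bottom  bias=-1
  edge (6, 14)→(4, 13): d=(-2,-1) top-left  bias=+0
  edge (4, 13)→(4, 5): d=(0,-8) top-left  bias=+0
    (2,5)@(5, 11): e=[3,5,8] → X
    (3,5)@(7, 11): e=[-15,7,24] → .
    (2,6)@(5, 13): e=[7,1,8] → X
    (3,6)@(7, 13): e=[-11,3,24] → .
    (2,7)@(5, 15): e=[11,-3,8] → .
  covered (2 px):
    . . . . . . . .
    . . . . . . . .
    . . . . . . . .
    . . . . . . . .
    . . . . . . . .
    . . X . . . . .
    . . X . . . . .
    . . . . . . . .
    . . . . . . . .
T2:
  2·area = 20  (B↔C swapped to make it positive)
  edge (9, 7)→(4, 10): d=(-5,3) right/bottom  bias=-1
  edge (4, 10)→(14, 0): d=(10,-10) top-left  bias=+0
  edge (14, 0)→(9, 7): d=(-5,7) right/bottom  bias=-1
    (6,0)@(13, 1): e=[18,0,2] → X  [on edge]
    (7,0)@(15, 1): e=[12,20,-12] → .
    (5,1)@(11, 3): e=[14,0,6] → X  [on edge]
    (6,1)@(13, 3): e=[8,20,-8] → .
    (4,2)@(9, 5): e=[10,0,10] → X  [on edge]
    (5,2)@(11, 5): e=[4,20,-4] → .
    (3,3)@(7, 7): e=[6,0,14] → X  [on edge]
    (4,3)@(9, 7): e=[0,20,0] → .  [on edge]
    (2,4)@(5, 9): e=[2,0,18] → X  [on edge]
    (3,4)@(7, 9): e=[-4,20,4] → .
    (1,5)@(3, 11): e=[-2,0,22] → .  [on edge]
    (2,5)@(5, 11): e=[-8,20,8] → .
    (0,6)@(1, 13): e=[-6,0,26] → .  [on edge]
  covered (5 px):
    . . . . . . X .
    . . . . . X . .
    . . . . X . . .
    . . . X . . . .
    . . X . . . . .
    . . . . . . . .
    . . . . . . . .
    . . . . . . . .
    . . . . . . . .
T3:
  2·area = 14
  edge (15, 0)→(8, 12): d=(-7,12) right/bottom  bias=-1
  edge (8, 12)→(8, 10): d=(0,-2) top-left  bias=+0
  edge (8, 10)→(15, 0): d=(7,-10) top-left  bias=+0
    (6,1)@(13, 3): e=[3,10,1] → X
    (7,1)@(15, 3): e=[-21,14,21] → .
    (6,2)@(13, 5): e=[-11,10,15] → .
    (4,4)@(9, 9): e=[9,2,3] → X
    (5,4)@(11, 9): e=[-15,6,23] → .
    (4,5)@(9, 11): e=[-5,2,17] → .
  covered (2 px):
    . . . . . . . .
    . . . . . . X .
    . . . . . . . .
    . . . . . . . .
    . . . . X . . .
    . . . . . . . .
    . . . . . . . .
    . . . . . . . .
    . . . . . . . .
T4:
  2·area = 8
  edge (0, 8)→(12, 6): d=(12,-2) top-left  bias=+0
  edge (12, 6)→(4, 8): d=(-8,2) right/bottom  bias=-1
  edge (4, 8)→(0, 8): d=(-4,0) right/bottom  bias=-1
    (3,3)@(7, 7): e=[2,2,4] → X
    (4,3)@(9, 7): e=[6,-2,4] → .
    (3,4)@(7, 9): e=[26,-14,-4] → .
  covered (1 px):
    . . . . . . . .
    . . . . . . . .
    . . . . . . . .
    . . . X . . . .
    . . . . . . . .
    . . . . . . . .
    . . . . . . . .
    . . . . . . . .
    . . . . . . . .

Result: [[2,3],[2,4]]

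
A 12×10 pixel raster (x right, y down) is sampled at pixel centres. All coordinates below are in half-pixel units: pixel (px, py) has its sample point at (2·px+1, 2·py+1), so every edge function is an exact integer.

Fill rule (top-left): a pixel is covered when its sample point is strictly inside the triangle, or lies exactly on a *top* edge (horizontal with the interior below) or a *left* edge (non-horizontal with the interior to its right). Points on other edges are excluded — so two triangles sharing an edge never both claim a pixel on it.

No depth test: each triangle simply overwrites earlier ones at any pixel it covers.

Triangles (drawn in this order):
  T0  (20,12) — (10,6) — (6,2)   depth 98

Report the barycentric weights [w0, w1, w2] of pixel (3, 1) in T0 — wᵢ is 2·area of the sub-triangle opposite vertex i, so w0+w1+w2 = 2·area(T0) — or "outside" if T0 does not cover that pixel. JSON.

T0:
  2·area = 16
  edge (20, 12)→(10, 6): d=(-10,-6) top-left  bias=+0
  edge (10, 6)→(6, 2): d=(-4,-4) top-left  bias=+0
  edge (6, 2)→(20, 12): d=(14,10) right/bottom  bias=-1
    (2,0)@(5, 1): e=[20,0,-4] → ·  [on edge]
    (2,1)@(5, 3): e=[0,-8,24] → ·  [on edge]
    (3,1)@(7, 3): e=[12,0,4] → #  [on edge]
    (4,1)@(9, 3): e=[24,8,-16] → ·
    (3,2)@(7, 5): e=[-8,-8,32] → ·
    (4,2)@(9, 5): e=[4,0,12] → #  [on edge]
    (5,2)@(11, 5): e=[16,8,-8] → ·
    (4,3)@(9, 7): e=[-16,-8,40] → ·
    (5,3)@(11, 7): e=[-4,0,20] → ·  [on edge]
    (6,3)@(13, 7): e=[8,8,0] → ·  [on edge]
    (6,4)@(13, 9): e=[-12,0,28] → ·  [on edge]
    (7,4)@(15, 9): e=[0,8,8] → #  [on edge]
    (7,5)@(15, 11): e=[-20,0,36] → ·  [on edge]
    (8,6)@(17, 13): e=[-28,0,44] → ·  [on edge]
    (9,7)@(19, 15): e=[-36,0,52] → ·  [on edge]
    (10,8)@(21, 17): e=[-44,0,60] → ·  [on edge]
    (11,9)@(23, 19): e=[-52,0,68] → ·  [on edge]
  covered (3 px):
    · · · · · · · · · · · ·
    · · · # · · · · · · · ·
    · · · · # · · · · · · ·
    · · · · · · · · · · · ·
    · · · · · · · # · · · ·
    · · · · · · · · · · · ·
    · · · · · · · · · · · ·
    · · · · · · · · · · · ·
    · · · · · · · · · · · ·
    · · · · · · · · · · · ·

Answer: [0,4,12]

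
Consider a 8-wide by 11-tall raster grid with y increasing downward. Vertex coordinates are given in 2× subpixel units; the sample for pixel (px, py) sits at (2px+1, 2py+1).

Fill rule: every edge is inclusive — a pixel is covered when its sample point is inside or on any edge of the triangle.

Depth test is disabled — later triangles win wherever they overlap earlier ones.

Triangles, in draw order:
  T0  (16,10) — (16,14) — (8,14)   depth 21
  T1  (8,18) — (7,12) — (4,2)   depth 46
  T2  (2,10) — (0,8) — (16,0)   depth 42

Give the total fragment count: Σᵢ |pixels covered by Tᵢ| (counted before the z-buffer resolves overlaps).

T0:
  2·area = 32
  edge (16, 10)→(16, 14): d=(0,4) inclusive
  edge (16, 14)→(8, 14): d=(-8,0) inclusive
  edge (8, 14)→(16, 10): d=(8,-4) inclusive
    (7,5)@(15, 11): e=[4,24,4] → X
    (5,6)@(11, 13): e=[20,8,4] → X
    (6,6)@(13, 13): e=[12,8,12] → X
    (5,7)@(11, 15): e=[20,-8,20] → .
    (6,7)@(13, 15): e=[12,-8,28] → .
    (7,7)@(15, 15): e=[4,-8,36] → .
  covered (4 px):
    . . . . . . . .
    . . . . . . . .
    . . . . . . . .
    . . . . . . . .
    . . . . . . . .
    . . . . . . . X
    . . . . . X X X
    . . . . . . . .
    . . . . . . . .
    . . . . . . . .
    . . . . . . . .
T1:
  2·area = 8  (B↔C swapped to make it positive)
  edge (8, 18)→(4, 2): d=(-4,-16) inclusive
  edge (4, 2)→(7, 12): d=(3,10) inclusive
  edge (7, 12)→(8, 18): d=(1,6) inclusive
    (3,6)@(7, 13): e=[4,3,1] → X
    (4,6)@(9, 13): e=[36,-17,-11] → .
    (3,7)@(7, 15): e=[-4,9,3] → .
  covered (1 px):
    . . . . . . . .
    . . . . . . . .
    . . . . . . . .
    . . . . . . . .
    . . . . . . . .
    . . . . . . . .
    . . . X . . . .
    . . . . . . . .
    . . . . . . . .
    . . . . . . . .
    . . . . . . . .
T2:
  2·area = 48
  edge (2, 10)→(0, 8): d=(-2,-2) inclusive
  edge (0, 8)→(16, 0): d=(16,-8) inclusive
  edge (16, 0)→(2, 10): d=(-14,10) inclusive
    (5,1)@(11, 3): e=[32,8,8] → X
    (6,1)@(13, 3): e=[36,24,-12] → .
    (3,2)@(7, 5): e=[20,8,20] → X
    (4,2)@(9, 5): e=[24,24,0] → X  [on edge]
    (5,2)@(11, 5): e=[28,40,-20] → .
    (1,3)@(3, 7): e=[8,8,32] → X
    (2,3)@(5, 7): e=[12,24,12] → X
    (3,3)@(7, 7): e=[16,40,-8] → .
    (4,3)@(9, 7): e=[20,56,-28] → .
    (0,4)@(1, 9): e=[0,24,24] → X  [on edge]
    (2,4)@(5, 9): e=[8,56,-16] → .
    (0,5)@(1, 11): e=[-4,56,-4] → .
    (1,5)@(3, 11): e=[0,72,-24] → .  [on edge]
    (2,6)@(5, 13): e=[0,120,-72] → .  [on edge]
    (3,7)@(7, 15): e=[0,168,-120] → .  [on edge]
    (4,8)@(9, 17): e=[0,216,-168] → .  [on edge]
    (5,9)@(11, 19): e=[0,264,-216] → .  [on edge]
    (6,10)@(13, 21): e=[0,312,-264] → .  [on edge]
  covered (7 px):
    . . . . . . . .
    . . . . . X . .
    . . . X X . . .
    . X X . . . . .
    X X . . . . . .
    . . . . . . . .
    . . . . . . . .
    . . . . . . . .
    . . . . . . . .
    . . . . . . . .
    . . . . . . . .

Final: 12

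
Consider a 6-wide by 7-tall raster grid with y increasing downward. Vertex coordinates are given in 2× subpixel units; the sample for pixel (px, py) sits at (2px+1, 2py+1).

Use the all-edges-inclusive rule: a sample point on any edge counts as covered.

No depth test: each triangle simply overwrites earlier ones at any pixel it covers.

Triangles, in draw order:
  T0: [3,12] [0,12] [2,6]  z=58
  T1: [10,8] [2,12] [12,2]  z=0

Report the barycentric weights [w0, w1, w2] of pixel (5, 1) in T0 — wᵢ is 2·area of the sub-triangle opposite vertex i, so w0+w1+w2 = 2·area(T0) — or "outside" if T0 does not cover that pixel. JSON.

T0:
  2·area = 18
  edge (3, 12)→(0, 12): d=(-3,0) inclusive
  edge (0, 12)→(2, 6): d=(2,-6) inclusive
  edge (2, 6)→(3, 12): d=(1,6) inclusive
    (1,1)@(3, 3): e=[27,0,-9] → ·  [on edge]
    (0,4)@(1, 9): e=[9,0,9] → #  [on edge]
    (1,4)@(3, 9): e=[9,12,-3] → ·
    (0,5)@(1, 11): e=[3,4,11] → #
    (1,5)@(3, 11): e=[3,16,-1] → ·
    (0,6)@(1, 13): e=[-3,8,13] → ·
  covered (2 px):
    · · · · · ·
    · · · · · ·
    · · · · · ·
    · · · · · ·
    # · · · · ·
    # · · · · ·
    · · · · · ·
T1:
  2·area = 40
  edge (10, 8)→(2, 12): d=(-8,4) inclusive
  edge (2, 12)→(12, 2): d=(10,-10) inclusive
  edge (12, 2)→(10, 8): d=(-2,6) inclusive
    (5,1)@(11, 3): e=[36,0,4] → #  [on edge]
    (4,2)@(9, 5): e=[28,0,12] → #  [on edge]
    (5,2)@(11, 5): e=[20,20,0] → #  [on edge]
    (3,3)@(7, 7): e=[20,0,20] → #  [on edge]
    (5,3)@(11, 7): e=[4,40,-4] → ·
    (2,4)@(5, 9): e=[12,0,28] → #  [on edge]
    (4,4)@(9, 9): e=[-4,40,4] → ·
    (1,5)@(3, 11): e=[4,0,36] → #  [on edge]
    (2,5)@(5, 11): e=[-4,20,24] → ·
    (3,5)@(7, 11): e=[-12,40,12] → ·
    (4,5)@(9, 11): e=[-20,60,0] → ·  [on edge]
    (0,6)@(1, 13): e=[-4,0,44] → ·  [on edge]
  covered (8 px):
    · · · · · ·
    · · · · · #
    · · · · # #
    · · · # # ·
    · · # # · ·
    · # · · · ·
    · · · · · ·

Answer: "outside"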